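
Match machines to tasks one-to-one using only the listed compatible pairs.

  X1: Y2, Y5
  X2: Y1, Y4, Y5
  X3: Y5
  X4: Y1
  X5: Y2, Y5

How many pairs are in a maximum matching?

Unit-capacity flow: source→left, listed edges, right→sink; max matching = max flow.
Augmenting path X1→Y2 (+1); matched 1.
Augmenting path X2→Y1 (+1); matched 2.
Augmenting path X3→Y5 (+1); matched 3.
Augmenting path X4→Y1→X2→Y4 (+1); matched 4.
No augmenting path remains; maximum matching = 4.
König certificate: {X2, X4, Y2, Y5} is a vertex cover of size 4 (every listed pair touches it), so no matching can be larger.

4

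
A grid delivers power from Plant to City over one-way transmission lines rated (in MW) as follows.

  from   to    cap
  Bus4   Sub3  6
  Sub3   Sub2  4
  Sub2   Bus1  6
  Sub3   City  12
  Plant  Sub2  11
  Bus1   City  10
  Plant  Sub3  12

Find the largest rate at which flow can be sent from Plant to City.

Augment Plant→Sub3→City: bottleneck 12, flow now 12.
Augment Plant→Sub2→Bus1→City: bottleneck 6, flow now 18.
No augmenting path remains; maximum flow = 18.
In the residual graph, reachable from Plant: {Plant, Sub2}.
Min-cut edges: Plant→Sub3 (12), Sub2→Bus1 (6); capacity 12 + 6 = 18.
This cut is saturated, so no flow can exceed 18.

18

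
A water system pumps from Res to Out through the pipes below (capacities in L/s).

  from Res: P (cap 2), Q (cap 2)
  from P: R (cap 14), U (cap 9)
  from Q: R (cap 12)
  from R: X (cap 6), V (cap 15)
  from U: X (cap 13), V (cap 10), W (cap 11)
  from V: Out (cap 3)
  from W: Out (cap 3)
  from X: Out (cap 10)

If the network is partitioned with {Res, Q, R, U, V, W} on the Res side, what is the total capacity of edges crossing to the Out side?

Edges leaving {Res, Q, R, U, V, W}: Res→P (2), R→X (6), U→X (13), V→Out (3), W→Out (3).
Cut capacity = 2 + 6 + 13 + 3 + 3 = 27.

27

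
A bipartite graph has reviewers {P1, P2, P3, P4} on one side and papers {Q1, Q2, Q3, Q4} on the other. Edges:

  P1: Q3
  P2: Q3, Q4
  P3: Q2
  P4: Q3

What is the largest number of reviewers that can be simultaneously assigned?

Unit-capacity flow: source→left, listed edges, right→sink; max matching = max flow.
Augmenting path P1→Q3 (+1); matched 1.
Augmenting path P2→Q4 (+1); matched 2.
Augmenting path P3→Q2 (+1); matched 3.
No augmenting path remains; maximum matching = 3.
König certificate: {P2, P3, Q3} is a vertex cover of size 3 (every listed pair touches it), so no matching can be larger.

3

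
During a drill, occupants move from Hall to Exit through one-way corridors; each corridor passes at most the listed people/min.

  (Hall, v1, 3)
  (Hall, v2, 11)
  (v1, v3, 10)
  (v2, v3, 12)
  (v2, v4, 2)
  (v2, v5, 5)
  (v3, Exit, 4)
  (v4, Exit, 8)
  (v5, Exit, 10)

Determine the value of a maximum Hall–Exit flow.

Augment Hall→v1→v3→Exit: bottleneck 3, flow now 3.
Augment Hall→v2→v3→Exit: bottleneck 1, flow now 4.
Augment Hall→v2→v4→Exit: bottleneck 2, flow now 6.
Augment Hall→v2→v5→Exit: bottleneck 5, flow now 11.
No augmenting path remains; maximum flow = 11.
In the residual graph, reachable from Hall: {Hall, v1, v2, v3}.
Min-cut edges: v2→v4 (2), v2→v5 (5), v3→Exit (4); capacity 2 + 5 + 4 = 11.
This cut is saturated, so no flow can exceed 11.

11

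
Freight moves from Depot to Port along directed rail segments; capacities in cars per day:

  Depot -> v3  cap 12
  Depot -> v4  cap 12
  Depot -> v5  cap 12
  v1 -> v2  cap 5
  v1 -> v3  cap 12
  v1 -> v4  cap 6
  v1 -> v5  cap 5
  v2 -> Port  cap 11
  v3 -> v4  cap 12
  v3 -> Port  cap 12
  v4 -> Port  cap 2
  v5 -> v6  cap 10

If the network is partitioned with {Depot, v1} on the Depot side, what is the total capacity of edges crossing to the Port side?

Edges leaving {Depot, v1}: Depot→v3 (12), Depot→v4 (12), Depot→v5 (12), v1→v2 (5), v1→v3 (12), v1→v4 (6), v1→v5 (5).
Cut capacity = 12 + 12 + 12 + 5 + 12 + 6 + 5 = 64.

64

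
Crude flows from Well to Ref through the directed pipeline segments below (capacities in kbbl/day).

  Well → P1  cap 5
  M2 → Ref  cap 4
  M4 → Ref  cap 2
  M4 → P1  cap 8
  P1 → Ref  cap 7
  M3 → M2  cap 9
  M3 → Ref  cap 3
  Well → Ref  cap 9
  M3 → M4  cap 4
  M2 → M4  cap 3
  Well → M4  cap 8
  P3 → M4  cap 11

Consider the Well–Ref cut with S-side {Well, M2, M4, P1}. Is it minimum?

Given cut capacity: 9 + 4 + 2 + 7 = 22.
Augment Well→Ref: bottleneck 9, flow now 9.
Augment Well→M4→Ref: bottleneck 2, flow now 11.
Augment Well→P1→Ref: bottleneck 5, flow now 16.
Augment Well→M4→P1→Ref: bottleneck 2, flow now 18.
No augmenting path remains; maximum flow = 18.
In the residual graph, reachable from Well: {Well, M4, P1}.
Min-cut edges: Well→Ref (9), M4→Ref (2), P1→Ref (7); capacity 9 + 2 + 7 = 18.
Cut capacity 22 exceeds the max flow 18, so it is not minimum.

No — its capacity is 22, but the minimum cut has capacity 18.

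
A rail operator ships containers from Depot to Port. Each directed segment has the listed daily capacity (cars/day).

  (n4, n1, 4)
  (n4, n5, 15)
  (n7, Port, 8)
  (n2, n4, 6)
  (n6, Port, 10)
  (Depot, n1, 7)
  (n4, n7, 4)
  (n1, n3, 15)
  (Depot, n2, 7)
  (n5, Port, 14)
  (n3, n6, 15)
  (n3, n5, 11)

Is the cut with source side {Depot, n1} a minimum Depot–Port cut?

No — its capacity is 22, but the minimum cut has capacity 13.

Given cut capacity: 7 + 15 = 22.
Augment Depot→n1→n3→n5→Port: bottleneck 7, flow now 7.
Augment Depot→n2→n4→n5→Port: bottleneck 6, flow now 13.
No augmenting path remains; maximum flow = 13.
In the residual graph, reachable from Depot: {Depot, n2}.
Min-cut edges: Depot→n1 (7), n2→n4 (6); capacity 7 + 6 = 13.
Cut capacity 22 exceeds the max flow 13, so it is not minimum.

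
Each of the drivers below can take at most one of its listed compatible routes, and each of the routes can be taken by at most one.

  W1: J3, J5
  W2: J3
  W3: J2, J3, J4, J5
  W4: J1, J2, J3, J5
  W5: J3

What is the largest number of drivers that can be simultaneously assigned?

Unit-capacity flow: source→left, listed edges, right→sink; max matching = max flow.
Augmenting path W1→J3 (+1); matched 1.
Augmenting path W3→J2 (+1); matched 2.
Augmenting path W4→J1 (+1); matched 3.
Augmenting path W2→J3→W1→J5 (+1); matched 4.
No augmenting path remains; maximum matching = 4.
König certificate: {W1, W3, W4, J3} is a vertex cover of size 4 (every listed pair touches it), so no matching can be larger.

4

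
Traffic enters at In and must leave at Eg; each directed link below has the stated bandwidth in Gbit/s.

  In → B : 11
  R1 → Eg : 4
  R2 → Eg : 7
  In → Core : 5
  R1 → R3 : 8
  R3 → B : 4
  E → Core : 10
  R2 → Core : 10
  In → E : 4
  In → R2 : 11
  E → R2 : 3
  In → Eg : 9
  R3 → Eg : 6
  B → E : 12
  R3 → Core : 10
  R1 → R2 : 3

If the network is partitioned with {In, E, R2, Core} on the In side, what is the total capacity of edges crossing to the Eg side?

Edges leaving {In, E, R2, Core}: In→B (11), In→Eg (9), R2→Eg (7).
Cut capacity = 11 + 9 + 7 = 27.

27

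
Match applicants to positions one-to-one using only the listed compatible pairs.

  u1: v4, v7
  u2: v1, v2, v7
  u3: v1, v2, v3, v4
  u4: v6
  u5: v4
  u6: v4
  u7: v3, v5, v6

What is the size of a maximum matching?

6

Unit-capacity flow: source→left, listed edges, right→sink; max matching = max flow.
Augmenting path u1→v4 (+1); matched 1.
Augmenting path u2→v1 (+1); matched 2.
Augmenting path u3→v2 (+1); matched 3.
Augmenting path u4→v6 (+1); matched 4.
Augmenting path u7→v3 (+1); matched 5.
Augmenting path u5→v4→u1→v7 (+1); matched 6.
No augmenting path remains; maximum matching = 6.
König certificate: {u1, u2, u3, u4, u7, v4} is a vertex cover of size 6 (every listed pair touches it), so no matching can be larger.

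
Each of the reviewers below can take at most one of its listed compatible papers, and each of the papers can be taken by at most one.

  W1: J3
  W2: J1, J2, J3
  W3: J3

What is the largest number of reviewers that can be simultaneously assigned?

Unit-capacity flow: source→left, listed edges, right→sink; max matching = max flow.
Augmenting path W1→J3 (+1); matched 1.
Augmenting path W2→J1 (+1); matched 2.
No augmenting path remains; maximum matching = 2.
König certificate: {W2, J3} is a vertex cover of size 2 (every listed pair touches it), so no matching can be larger.

2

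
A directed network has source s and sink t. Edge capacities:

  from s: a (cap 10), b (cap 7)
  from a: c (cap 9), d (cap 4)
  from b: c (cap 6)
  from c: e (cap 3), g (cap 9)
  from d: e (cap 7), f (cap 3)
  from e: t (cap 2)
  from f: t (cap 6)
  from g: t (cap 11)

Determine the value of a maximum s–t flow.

Augment s→a→c→e→t: bottleneck 2, flow now 2.
Augment s→a→c→g→t: bottleneck 7, flow now 9.
Augment s→a→d→f→t: bottleneck 1, flow now 10.
Augment s→b→c→g→t: bottleneck 2, flow now 12.
Augment s→b→c→a→d→f→t: bottleneck 2, flow now 14. (uses reverse residual edge)
No augmenting path remains; maximum flow = 14.
In the residual graph, reachable from s: {s, a, b, c, d, e}.
Min-cut edges: c→g (9), d→f (3), e→t (2); capacity 9 + 3 + 2 = 14.
This cut is saturated, so no flow can exceed 14.

14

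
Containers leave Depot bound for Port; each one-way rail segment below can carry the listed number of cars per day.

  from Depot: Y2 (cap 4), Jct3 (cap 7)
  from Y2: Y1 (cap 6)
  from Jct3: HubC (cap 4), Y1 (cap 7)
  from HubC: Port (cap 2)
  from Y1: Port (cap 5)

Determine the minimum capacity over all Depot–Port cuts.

7

Augment Depot→Y2→Y1→Port: bottleneck 4, flow now 4.
Augment Depot→Jct3→HubC→Port: bottleneck 2, flow now 6.
Augment Depot→Jct3→Y1→Port: bottleneck 1, flow now 7.
No augmenting path remains; maximum flow = 7.
By max-flow min-cut, the minimum cut capacity equals the max flow.
In the residual graph, reachable from Depot: {Depot, Y2, Jct3, HubC, Y1}.
Min-cut edges: HubC→Port (2), Y1→Port (5); capacity 2 + 5 = 7.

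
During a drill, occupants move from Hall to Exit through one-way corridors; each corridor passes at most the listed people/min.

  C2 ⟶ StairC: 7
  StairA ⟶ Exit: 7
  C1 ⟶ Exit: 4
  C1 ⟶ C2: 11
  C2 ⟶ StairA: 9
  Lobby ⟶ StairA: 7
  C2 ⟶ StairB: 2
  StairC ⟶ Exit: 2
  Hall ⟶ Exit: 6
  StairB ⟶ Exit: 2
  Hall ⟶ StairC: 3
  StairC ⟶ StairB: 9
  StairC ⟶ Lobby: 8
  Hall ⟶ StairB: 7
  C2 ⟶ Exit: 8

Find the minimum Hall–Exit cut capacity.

Augment Hall→Exit: bottleneck 6, flow now 6.
Augment Hall→StairC→Exit: bottleneck 2, flow now 8.
Augment Hall→StairB→Exit: bottleneck 2, flow now 10.
Augment Hall→StairC→Lobby→StairA→Exit: bottleneck 1, flow now 11.
No augmenting path remains; maximum flow = 11.
By max-flow min-cut, the minimum cut capacity equals the max flow.
In the residual graph, reachable from Hall: {Hall, StairB}.
Min-cut edges: Hall→StairC (3), Hall→Exit (6), StairB→Exit (2); capacity 3 + 6 + 2 = 11.

11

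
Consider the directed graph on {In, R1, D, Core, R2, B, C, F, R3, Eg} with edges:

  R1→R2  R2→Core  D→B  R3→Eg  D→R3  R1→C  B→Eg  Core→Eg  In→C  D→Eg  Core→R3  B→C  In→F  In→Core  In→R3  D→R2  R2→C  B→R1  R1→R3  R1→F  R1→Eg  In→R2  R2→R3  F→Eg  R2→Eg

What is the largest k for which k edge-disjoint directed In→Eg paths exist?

Assign every edge capacity 1; by Menger, the answer equals the max flow.
Path In→Core→Eg (+1); total 1.
Path In→R2→Eg (+1); total 2.
Path In→F→Eg (+1); total 3.
Path In→R3→Eg (+1); total 4.
No residual In→Eg path; max flow = 4.
Certifying cut of size 4: {In→Core, In→F, In→R2, In→R3}.

4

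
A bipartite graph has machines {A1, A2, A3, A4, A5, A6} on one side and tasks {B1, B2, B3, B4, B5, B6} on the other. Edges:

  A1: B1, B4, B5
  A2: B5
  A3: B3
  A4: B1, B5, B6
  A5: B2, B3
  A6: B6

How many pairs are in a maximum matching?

6

Unit-capacity flow: source→left, listed edges, right→sink; max matching = max flow.
Augmenting path A1→B1 (+1); matched 1.
Augmenting path A2→B5 (+1); matched 2.
Augmenting path A3→B3 (+1); matched 3.
Augmenting path A4→B6 (+1); matched 4.
Augmenting path A5→B2 (+1); matched 5.
Augmenting path A6→B6→A4→B1→A1→B4 (+1); matched 6.
No augmenting path remains; maximum matching = 6.
König certificate: {A1, A2, A3, A4, A5, A6} is a vertex cover of size 6 (every listed pair touches it), so no matching can be larger.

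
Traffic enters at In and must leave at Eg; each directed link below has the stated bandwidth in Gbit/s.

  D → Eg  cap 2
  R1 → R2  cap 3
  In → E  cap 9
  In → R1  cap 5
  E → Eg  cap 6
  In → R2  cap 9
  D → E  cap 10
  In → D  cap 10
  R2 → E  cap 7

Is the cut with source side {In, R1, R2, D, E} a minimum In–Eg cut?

Yes — it is a minimum cut (capacity 8).

Given cut capacity: 2 + 6 = 8.
Augment In→D→Eg: bottleneck 2, flow now 2.
Augment In→E→Eg: bottleneck 6, flow now 8.
No augmenting path remains; maximum flow = 8.
Cut capacity 8 equals the max flow, so it is a minimum cut.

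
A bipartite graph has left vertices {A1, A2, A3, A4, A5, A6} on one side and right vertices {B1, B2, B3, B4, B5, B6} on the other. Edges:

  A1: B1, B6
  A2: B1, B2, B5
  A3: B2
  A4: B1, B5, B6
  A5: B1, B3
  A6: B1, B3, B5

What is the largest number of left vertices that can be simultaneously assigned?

5

Unit-capacity flow: source→left, listed edges, right→sink; max matching = max flow.
Augmenting path A1→B1 (+1); matched 1.
Augmenting path A2→B2 (+1); matched 2.
Augmenting path A4→B5 (+1); matched 3.
Augmenting path A5→B3 (+1); matched 4.
Augmenting path A6→B1→A1→B6 (+1); matched 5.
No augmenting path remains; maximum matching = 5.
König certificate: {B1, B2, B3, B5, B6} is a vertex cover of size 5 (every listed pair touches it), so no matching can be larger.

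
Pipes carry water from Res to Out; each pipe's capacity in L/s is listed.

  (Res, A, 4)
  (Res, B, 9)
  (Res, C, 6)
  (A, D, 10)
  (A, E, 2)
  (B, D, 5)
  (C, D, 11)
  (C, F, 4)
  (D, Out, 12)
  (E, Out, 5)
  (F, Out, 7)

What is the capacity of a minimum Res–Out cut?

15

Augment Res→A→D→Out: bottleneck 4, flow now 4.
Augment Res→B→D→Out: bottleneck 5, flow now 9.
Augment Res→C→D→Out: bottleneck 3, flow now 12.
Augment Res→C→F→Out: bottleneck 3, flow now 15.
No augmenting path remains; maximum flow = 15.
By max-flow min-cut, the minimum cut capacity equals the max flow.
In the residual graph, reachable from Res: {Res, B}.
Min-cut edges: Res→A (4), Res→C (6), B→D (5); capacity 4 + 6 + 5 = 15.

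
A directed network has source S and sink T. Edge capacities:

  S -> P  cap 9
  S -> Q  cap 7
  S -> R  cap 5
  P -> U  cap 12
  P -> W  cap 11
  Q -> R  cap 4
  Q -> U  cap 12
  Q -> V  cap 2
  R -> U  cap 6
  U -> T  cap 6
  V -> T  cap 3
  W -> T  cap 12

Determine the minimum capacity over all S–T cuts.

Augment S→P→U→T: bottleneck 6, flow now 6.
Augment S→P→W→T: bottleneck 3, flow now 9.
Augment S→Q→V→T: bottleneck 2, flow now 11.
Augment S→Q→U→P→W→T: bottleneck 5, flow now 16. (uses reverse residual edge)
Augment S→R→U→P→W→T: bottleneck 1, flow now 17. (uses reverse residual edge)
No augmenting path remains; maximum flow = 17.
By max-flow min-cut, the minimum cut capacity equals the max flow.
In the residual graph, reachable from S: {S, Q, R, U}.
Min-cut edges: S→P (9), Q→V (2), U→T (6); capacity 9 + 2 + 6 = 17.

17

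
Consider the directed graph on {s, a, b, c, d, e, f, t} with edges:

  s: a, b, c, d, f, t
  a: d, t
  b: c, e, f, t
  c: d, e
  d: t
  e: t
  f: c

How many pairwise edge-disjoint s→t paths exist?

5

Assign every edge capacity 1; by Menger, the answer equals the max flow.
Path s→t (+1); total 1.
Path s→a→t (+1); total 2.
Path s→b→t (+1); total 3.
Path s→d→t (+1); total 4.
Path s→c→e→t (+1); total 5.
No residual s→t path; max flow = 5.
Certifying cut of size 5: {c→e, d→t, s→a, s→b, s→t}.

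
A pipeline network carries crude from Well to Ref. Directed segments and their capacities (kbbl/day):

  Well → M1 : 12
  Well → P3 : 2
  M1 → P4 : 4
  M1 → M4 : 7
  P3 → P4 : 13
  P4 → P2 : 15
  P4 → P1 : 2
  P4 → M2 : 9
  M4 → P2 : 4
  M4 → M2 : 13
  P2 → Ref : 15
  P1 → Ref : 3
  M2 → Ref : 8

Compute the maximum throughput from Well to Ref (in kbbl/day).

Augment Well→M1→P4→P2→Ref: bottleneck 4, flow now 4.
Augment Well→M1→M4→P2→Ref: bottleneck 4, flow now 8.
Augment Well→M1→M4→M2→Ref: bottleneck 3, flow now 11.
Augment Well→P3→P4→P2→Ref: bottleneck 2, flow now 13.
No augmenting path remains; maximum flow = 13.
In the residual graph, reachable from Well: {Well, M1}.
Min-cut edges: Well→P3 (2), M1→P4 (4), M1→M4 (7); capacity 2 + 4 + 7 = 13.
This cut is saturated, so no flow can exceed 13.

13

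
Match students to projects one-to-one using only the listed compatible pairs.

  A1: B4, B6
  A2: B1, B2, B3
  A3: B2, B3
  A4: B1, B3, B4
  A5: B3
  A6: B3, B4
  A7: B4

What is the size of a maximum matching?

5

Unit-capacity flow: source→left, listed edges, right→sink; max matching = max flow.
Augmenting path A1→B4 (+1); matched 1.
Augmenting path A2→B1 (+1); matched 2.
Augmenting path A3→B2 (+1); matched 3.
Augmenting path A4→B3 (+1); matched 4.
Augmenting path A6→B4→A1→B6 (+1); matched 5.
No augmenting path remains; maximum matching = 5.
König certificate: {A1, B1, B2, B3, B4} is a vertex cover of size 5 (every listed pair touches it), so no matching can be larger.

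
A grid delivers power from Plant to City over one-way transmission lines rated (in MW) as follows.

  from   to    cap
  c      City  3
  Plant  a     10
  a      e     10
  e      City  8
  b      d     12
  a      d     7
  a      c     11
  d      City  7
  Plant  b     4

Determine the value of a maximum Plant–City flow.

Augment Plant→a→c→City: bottleneck 3, flow now 3.
Augment Plant→a→d→City: bottleneck 7, flow now 10.
Augment Plant→b→d→a→e→City: bottleneck 4, flow now 14. (uses reverse residual edge)
No augmenting path remains; maximum flow = 14.
In the residual graph, reachable from Plant: {Plant}.
Min-cut edges: Plant→a (10), Plant→b (4); capacity 10 + 4 = 14.
This cut is saturated, so no flow can exceed 14.

14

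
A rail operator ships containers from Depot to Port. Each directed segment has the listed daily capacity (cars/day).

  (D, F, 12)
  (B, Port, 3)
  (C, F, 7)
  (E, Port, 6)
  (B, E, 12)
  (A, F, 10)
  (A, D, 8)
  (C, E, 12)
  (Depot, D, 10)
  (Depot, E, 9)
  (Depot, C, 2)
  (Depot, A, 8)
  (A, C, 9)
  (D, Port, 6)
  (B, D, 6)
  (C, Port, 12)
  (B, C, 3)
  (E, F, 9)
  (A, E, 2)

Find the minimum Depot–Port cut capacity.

22

Augment Depot→C→Port: bottleneck 2, flow now 2.
Augment Depot→D→Port: bottleneck 6, flow now 8.
Augment Depot→E→Port: bottleneck 6, flow now 14.
Augment Depot→A→C→Port: bottleneck 8, flow now 22.
No augmenting path remains; maximum flow = 22.
By max-flow min-cut, the minimum cut capacity equals the max flow.
In the residual graph, reachable from Depot: {Depot, D, E, F}.
Min-cut edges: Depot→A (8), Depot→C (2), D→Port (6), E→Port (6); capacity 8 + 2 + 6 + 6 = 22.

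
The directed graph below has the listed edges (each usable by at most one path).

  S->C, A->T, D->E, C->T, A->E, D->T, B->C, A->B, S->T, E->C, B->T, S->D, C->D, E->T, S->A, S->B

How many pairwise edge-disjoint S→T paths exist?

Assign every edge capacity 1; by Menger, the answer equals the max flow.
Path S→T (+1); total 1.
Path S→A→T (+1); total 2.
Path S→B→T (+1); total 3.
Path S→C→T (+1); total 4.
Path S→D→T (+1); total 5.
No residual S→T path; max flow = 5.
Certifying cut of size 5: {S→A, S→B, S→C, S→D, S→T}.

5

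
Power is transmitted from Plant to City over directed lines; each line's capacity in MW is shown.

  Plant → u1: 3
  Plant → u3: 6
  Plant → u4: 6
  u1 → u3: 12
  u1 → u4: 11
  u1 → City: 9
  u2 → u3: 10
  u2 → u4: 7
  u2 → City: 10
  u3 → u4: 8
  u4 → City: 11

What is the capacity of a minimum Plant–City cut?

14

Augment Plant→u1→City: bottleneck 3, flow now 3.
Augment Plant→u4→City: bottleneck 6, flow now 9.
Augment Plant→u3→u4→City: bottleneck 5, flow now 14.
No augmenting path remains; maximum flow = 14.
By max-flow min-cut, the minimum cut capacity equals the max flow.
In the residual graph, reachable from Plant: {Plant, u3, u4}.
Min-cut edges: Plant→u1 (3), u4→City (11); capacity 3 + 11 = 14.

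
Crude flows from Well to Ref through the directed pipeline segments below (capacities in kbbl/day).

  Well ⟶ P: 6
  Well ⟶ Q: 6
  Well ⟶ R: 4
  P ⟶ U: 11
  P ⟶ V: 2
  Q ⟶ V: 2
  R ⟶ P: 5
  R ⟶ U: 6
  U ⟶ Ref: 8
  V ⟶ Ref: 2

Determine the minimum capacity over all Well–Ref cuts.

Augment Well→P→U→Ref: bottleneck 6, flow now 6.
Augment Well→Q→V→Ref: bottleneck 2, flow now 8.
Augment Well→R→U→Ref: bottleneck 2, flow now 10.
No augmenting path remains; maximum flow = 10.
By max-flow min-cut, the minimum cut capacity equals the max flow.
In the residual graph, reachable from Well: {Well, P, Q, R, U, V}.
Min-cut edges: U→Ref (8), V→Ref (2); capacity 8 + 2 = 10.

10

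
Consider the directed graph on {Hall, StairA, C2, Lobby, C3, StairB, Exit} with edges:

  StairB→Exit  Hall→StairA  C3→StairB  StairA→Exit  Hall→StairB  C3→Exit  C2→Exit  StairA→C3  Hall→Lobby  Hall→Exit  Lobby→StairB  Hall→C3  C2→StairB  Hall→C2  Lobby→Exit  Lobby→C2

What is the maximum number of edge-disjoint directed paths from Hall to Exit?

Assign every edge capacity 1; by Menger, the answer equals the max flow.
Path Hall→Exit (+1); total 1.
Path Hall→StairA→Exit (+1); total 2.
Path Hall→C2→Exit (+1); total 3.
Path Hall→Lobby→Exit (+1); total 4.
Path Hall→C3→Exit (+1); total 5.
Path Hall→StairB→Exit (+1); total 6.
No residual Hall→Exit path; max flow = 6.
Certifying cut of size 6: {Hall→C2, Hall→C3, Hall→Exit, Hall→Lobby, Hall→StairA, Hall→StairB}.

6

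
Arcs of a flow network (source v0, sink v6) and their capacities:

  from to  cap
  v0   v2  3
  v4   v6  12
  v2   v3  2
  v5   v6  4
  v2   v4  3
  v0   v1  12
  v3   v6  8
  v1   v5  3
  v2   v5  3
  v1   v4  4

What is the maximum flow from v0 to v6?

Augment v0→v1→v4→v6: bottleneck 4, flow now 4.
Augment v0→v1→v5→v6: bottleneck 3, flow now 7.
Augment v0→v2→v3→v6: bottleneck 2, flow now 9.
Augment v0→v2→v4→v6: bottleneck 1, flow now 10.
No augmenting path remains; maximum flow = 10.
In the residual graph, reachable from v0: {v0, v1}.
Min-cut edges: v0→v2 (3), v1→v4 (4), v1→v5 (3); capacity 3 + 4 + 3 = 10.
This cut is saturated, so no flow can exceed 10.

10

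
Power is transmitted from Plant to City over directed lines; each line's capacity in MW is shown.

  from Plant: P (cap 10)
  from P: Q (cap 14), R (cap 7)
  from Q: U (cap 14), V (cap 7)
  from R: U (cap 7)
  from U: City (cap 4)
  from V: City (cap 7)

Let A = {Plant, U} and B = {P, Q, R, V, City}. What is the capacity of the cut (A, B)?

14

Edges leaving {Plant, U}: Plant→P (10), U→City (4).
Cut capacity = 10 + 4 = 14.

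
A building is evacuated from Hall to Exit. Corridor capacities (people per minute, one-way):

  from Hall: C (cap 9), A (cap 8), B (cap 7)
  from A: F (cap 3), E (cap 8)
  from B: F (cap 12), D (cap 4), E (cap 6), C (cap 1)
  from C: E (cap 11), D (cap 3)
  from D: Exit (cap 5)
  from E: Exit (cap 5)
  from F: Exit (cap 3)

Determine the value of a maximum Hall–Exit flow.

Augment Hall→A→E→Exit: bottleneck 5, flow now 5.
Augment Hall→A→F→Exit: bottleneck 3, flow now 8.
Augment Hall→B→D→Exit: bottleneck 4, flow now 12.
Augment Hall→C→D→Exit: bottleneck 1, flow now 13.
No augmenting path remains; maximum flow = 13.
In the residual graph, reachable from Hall: {Hall, A, B, C, D, E, F}.
Min-cut edges: D→Exit (5), E→Exit (5), F→Exit (3); capacity 5 + 5 + 3 = 13.
This cut is saturated, so no flow can exceed 13.

13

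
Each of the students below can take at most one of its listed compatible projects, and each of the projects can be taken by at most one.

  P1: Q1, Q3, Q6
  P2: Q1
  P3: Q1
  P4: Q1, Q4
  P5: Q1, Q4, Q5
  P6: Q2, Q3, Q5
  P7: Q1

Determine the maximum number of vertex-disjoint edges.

Unit-capacity flow: source→left, listed edges, right→sink; max matching = max flow.
Augmenting path P1→Q1 (+1); matched 1.
Augmenting path P4→Q4 (+1); matched 2.
Augmenting path P5→Q5 (+1); matched 3.
Augmenting path P6→Q2 (+1); matched 4.
Augmenting path P2→Q1→P1→Q3 (+1); matched 5.
No augmenting path remains; maximum matching = 5.
König certificate: {P1, P4, P5, P6, Q1} is a vertex cover of size 5 (every listed pair touches it), so no matching can be larger.

5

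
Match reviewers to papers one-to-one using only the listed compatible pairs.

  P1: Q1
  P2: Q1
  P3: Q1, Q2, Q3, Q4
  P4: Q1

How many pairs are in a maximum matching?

Unit-capacity flow: source→left, listed edges, right→sink; max matching = max flow.
Augmenting path P1→Q1 (+1); matched 1.
Augmenting path P3→Q2 (+1); matched 2.
No augmenting path remains; maximum matching = 2.
König certificate: {P3, Q1} is a vertex cover of size 2 (every listed pair touches it), so no matching can be larger.

2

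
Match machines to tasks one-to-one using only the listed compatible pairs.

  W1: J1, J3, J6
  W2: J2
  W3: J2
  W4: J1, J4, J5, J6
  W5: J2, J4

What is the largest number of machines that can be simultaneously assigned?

Unit-capacity flow: source→left, listed edges, right→sink; max matching = max flow.
Augmenting path W1→J1 (+1); matched 1.
Augmenting path W2→J2 (+1); matched 2.
Augmenting path W4→J4 (+1); matched 3.
Augmenting path W5→J4→W4→J5 (+1); matched 4.
No augmenting path remains; maximum matching = 4.
König certificate: {W1, W4, W5, J2} is a vertex cover of size 4 (every listed pair touches it), so no matching can be larger.

4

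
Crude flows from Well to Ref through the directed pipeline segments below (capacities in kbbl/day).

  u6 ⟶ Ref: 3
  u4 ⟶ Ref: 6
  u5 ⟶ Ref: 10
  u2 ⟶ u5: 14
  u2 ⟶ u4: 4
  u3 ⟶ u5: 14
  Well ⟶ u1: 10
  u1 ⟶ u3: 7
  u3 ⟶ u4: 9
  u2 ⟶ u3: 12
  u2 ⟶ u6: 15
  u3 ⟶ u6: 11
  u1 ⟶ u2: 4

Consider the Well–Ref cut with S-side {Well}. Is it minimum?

Given cut capacity: 10 = 10.
Augment Well→u1→u2→u4→Ref: bottleneck 4, flow now 4.
Augment Well→u1→u3→u4→Ref: bottleneck 2, flow now 6.
Augment Well→u1→u3→u5→Ref: bottleneck 4, flow now 10.
No augmenting path remains; maximum flow = 10.
Cut capacity 10 equals the max flow, so it is a minimum cut.

Yes — it is a minimum cut (capacity 10).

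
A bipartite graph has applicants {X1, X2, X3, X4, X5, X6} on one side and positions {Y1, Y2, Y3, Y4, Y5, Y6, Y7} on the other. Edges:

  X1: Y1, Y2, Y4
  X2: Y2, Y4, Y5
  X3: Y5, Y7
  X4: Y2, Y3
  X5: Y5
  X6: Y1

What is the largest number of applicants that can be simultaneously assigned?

6

Unit-capacity flow: source→left, listed edges, right→sink; max matching = max flow.
Augmenting path X1→Y1 (+1); matched 1.
Augmenting path X2→Y2 (+1); matched 2.
Augmenting path X3→Y5 (+1); matched 3.
Augmenting path X4→Y3 (+1); matched 4.
Augmenting path X5→Y5→X3→Y7 (+1); matched 5.
Augmenting path X6→Y1→X1→Y4 (+1); matched 6.
No augmenting path remains; maximum matching = 6.
König certificate: {X1, X2, X3, X4, X5, X6} is a vertex cover of size 6 (every listed pair touches it), so no matching can be larger.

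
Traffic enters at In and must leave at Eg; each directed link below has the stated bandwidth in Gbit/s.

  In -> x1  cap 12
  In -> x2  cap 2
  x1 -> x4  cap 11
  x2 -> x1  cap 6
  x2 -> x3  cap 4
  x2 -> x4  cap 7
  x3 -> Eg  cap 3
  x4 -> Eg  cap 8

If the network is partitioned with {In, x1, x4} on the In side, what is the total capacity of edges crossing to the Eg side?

Edges leaving {In, x1, x4}: In→x2 (2), x4→Eg (8).
Cut capacity = 2 + 8 = 10.

10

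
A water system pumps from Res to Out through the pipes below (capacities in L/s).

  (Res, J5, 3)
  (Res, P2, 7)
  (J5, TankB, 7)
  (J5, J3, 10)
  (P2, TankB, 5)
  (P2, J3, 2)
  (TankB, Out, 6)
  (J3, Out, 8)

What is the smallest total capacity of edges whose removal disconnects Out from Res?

10

Augment Res→J5→TankB→Out: bottleneck 3, flow now 3.
Augment Res→P2→TankB→Out: bottleneck 3, flow now 6.
Augment Res→P2→J3→Out: bottleneck 2, flow now 8.
Augment Res→P2→TankB→J5→J3→Out: bottleneck 2, flow now 10. (uses reverse residual edge)
No augmenting path remains; maximum flow = 10.
By max-flow min-cut, the minimum cut capacity equals the max flow.
In the residual graph, reachable from Res: {Res}.
Min-cut edges: Res→J5 (3), Res→P2 (7); capacity 3 + 7 = 10.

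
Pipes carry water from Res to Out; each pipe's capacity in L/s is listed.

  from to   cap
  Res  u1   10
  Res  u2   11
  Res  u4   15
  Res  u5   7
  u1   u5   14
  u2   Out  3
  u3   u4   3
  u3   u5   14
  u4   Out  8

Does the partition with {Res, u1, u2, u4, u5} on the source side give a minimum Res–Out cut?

Given cut capacity: 3 + 8 = 11.
Augment Res→u2→Out: bottleneck 3, flow now 3.
Augment Res→u4→Out: bottleneck 8, flow now 11.
No augmenting path remains; maximum flow = 11.
Cut capacity 11 equals the max flow, so it is a minimum cut.

Yes — it is a minimum cut (capacity 11).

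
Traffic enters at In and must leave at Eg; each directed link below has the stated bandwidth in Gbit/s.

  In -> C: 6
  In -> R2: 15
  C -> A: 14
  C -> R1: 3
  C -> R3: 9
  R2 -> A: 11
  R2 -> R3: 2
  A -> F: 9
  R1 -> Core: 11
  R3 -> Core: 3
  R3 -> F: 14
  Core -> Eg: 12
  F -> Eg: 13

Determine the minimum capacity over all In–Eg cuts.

17

Augment In→C→A→F→Eg: bottleneck 6, flow now 6.
Augment In→R2→A→F→Eg: bottleneck 3, flow now 9.
Augment In→R2→R3→Core→Eg: bottleneck 2, flow now 11.
Augment In→R2→A→C→R1→Core→Eg: bottleneck 3, flow now 14. (uses reverse residual edge)
Augment In→R2→A→C→R3→Core→Eg: bottleneck 1, flow now 15. (uses reverse residual edge)
Augment In→R2→A→C→R3→F→Eg: bottleneck 2, flow now 17. (uses reverse residual edge)
No augmenting path remains; maximum flow = 17.
By max-flow min-cut, the minimum cut capacity equals the max flow.
In the residual graph, reachable from In: {In, R2, A}.
Min-cut edges: In→C (6), R2→R3 (2), A→F (9); capacity 6 + 2 + 9 = 17.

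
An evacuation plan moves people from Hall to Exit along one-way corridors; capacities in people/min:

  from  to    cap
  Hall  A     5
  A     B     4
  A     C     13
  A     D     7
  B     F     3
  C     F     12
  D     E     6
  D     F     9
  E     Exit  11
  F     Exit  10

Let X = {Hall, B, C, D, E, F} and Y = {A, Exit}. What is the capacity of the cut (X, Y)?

26

Edges leaving {Hall, B, C, D, E, F}: Hall→A (5), E→Exit (11), F→Exit (10).
Cut capacity = 5 + 11 + 10 = 26.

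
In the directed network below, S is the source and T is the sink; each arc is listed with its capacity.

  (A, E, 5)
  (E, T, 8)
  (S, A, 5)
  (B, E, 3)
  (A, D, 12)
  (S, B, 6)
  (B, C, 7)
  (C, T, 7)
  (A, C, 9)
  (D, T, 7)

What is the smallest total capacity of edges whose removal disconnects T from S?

Augment S→A→C→T: bottleneck 5, flow now 5.
Augment S→B→C→T: bottleneck 2, flow now 7.
Augment S→B→E→T: bottleneck 3, flow now 10.
Augment S→B→C→A→D→T: bottleneck 1, flow now 11. (uses reverse residual edge)
No augmenting path remains; maximum flow = 11.
By max-flow min-cut, the minimum cut capacity equals the max flow.
In the residual graph, reachable from S: {S}.
Min-cut edges: S→A (5), S→B (6); capacity 5 + 6 = 11.

11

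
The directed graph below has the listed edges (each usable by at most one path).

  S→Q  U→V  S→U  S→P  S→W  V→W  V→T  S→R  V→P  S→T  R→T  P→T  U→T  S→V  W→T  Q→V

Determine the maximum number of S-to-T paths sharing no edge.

Assign every edge capacity 1; by Menger, the answer equals the max flow.
Path S→T (+1); total 1.
Path S→P→T (+1); total 2.
Path S→R→T (+1); total 3.
Path S→U→T (+1); total 4.
Path S→V→T (+1); total 5.
Path S→W→T (+1); total 6.
No residual S→T path; max flow = 6.
Certifying cut of size 6: {P→T, S→R, S→T, S→U, V→T, W→T}.

6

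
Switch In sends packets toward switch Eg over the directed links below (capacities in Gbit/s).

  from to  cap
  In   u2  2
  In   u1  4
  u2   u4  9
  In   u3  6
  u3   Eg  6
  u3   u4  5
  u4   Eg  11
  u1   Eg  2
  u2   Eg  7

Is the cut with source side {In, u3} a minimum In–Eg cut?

Given cut capacity: 4 + 2 + 5 + 6 = 17.
Augment In→u1→Eg: bottleneck 2, flow now 2.
Augment In→u2→Eg: bottleneck 2, flow now 4.
Augment In→u3→Eg: bottleneck 6, flow now 10.
No augmenting path remains; maximum flow = 10.
In the residual graph, reachable from In: {In, u1}.
Min-cut edges: In→u2 (2), In→u3 (6), u1→Eg (2); capacity 2 + 6 + 2 = 10.
Cut capacity 17 exceeds the max flow 10, so it is not minimum.

No — its capacity is 17, but the minimum cut has capacity 10.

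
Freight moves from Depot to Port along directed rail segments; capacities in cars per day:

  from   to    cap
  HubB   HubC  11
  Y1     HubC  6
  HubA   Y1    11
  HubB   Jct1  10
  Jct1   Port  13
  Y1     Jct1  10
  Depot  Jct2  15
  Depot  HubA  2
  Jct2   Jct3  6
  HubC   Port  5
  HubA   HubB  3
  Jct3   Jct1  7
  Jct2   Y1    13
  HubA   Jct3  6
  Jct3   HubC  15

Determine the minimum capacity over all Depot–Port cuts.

17

Augment Depot→Jct2→Jct3→HubC→Port: bottleneck 5, flow now 5.
Augment Depot→Jct2→Jct3→Jct1→Port: bottleneck 1, flow now 6.
Augment Depot→Jct2→Y1→Jct1→Port: bottleneck 9, flow now 15.
Augment Depot→HubA→Jct3→Jct1→Port: bottleneck 2, flow now 17.
No augmenting path remains; maximum flow = 17.
By max-flow min-cut, the minimum cut capacity equals the max flow.
In the residual graph, reachable from Depot: {Depot}.
Min-cut edges: Depot→Jct2 (15), Depot→HubA (2); capacity 15 + 2 = 17.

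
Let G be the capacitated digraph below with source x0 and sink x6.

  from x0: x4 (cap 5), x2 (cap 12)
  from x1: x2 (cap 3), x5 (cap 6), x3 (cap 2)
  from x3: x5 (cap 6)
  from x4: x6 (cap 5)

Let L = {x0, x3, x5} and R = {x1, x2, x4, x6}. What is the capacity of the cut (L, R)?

Edges leaving {x0, x3, x5}: x0→x2 (12), x0→x4 (5).
Cut capacity = 12 + 5 = 17.

17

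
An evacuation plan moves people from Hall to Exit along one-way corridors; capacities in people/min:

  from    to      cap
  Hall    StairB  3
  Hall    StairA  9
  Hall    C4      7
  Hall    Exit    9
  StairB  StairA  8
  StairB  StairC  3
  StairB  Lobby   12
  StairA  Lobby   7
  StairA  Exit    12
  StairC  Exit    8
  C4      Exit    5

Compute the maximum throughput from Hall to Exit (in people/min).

26

Augment Hall→Exit: bottleneck 9, flow now 9.
Augment Hall→StairA→Exit: bottleneck 9, flow now 18.
Augment Hall→C4→Exit: bottleneck 5, flow now 23.
Augment Hall→StairB→StairA→Exit: bottleneck 3, flow now 26.
No augmenting path remains; maximum flow = 26.
In the residual graph, reachable from Hall: {Hall, C4}.
Min-cut edges: Hall→StairB (3), Hall→StairA (9), Hall→Exit (9), C4→Exit (5); capacity 3 + 9 + 9 + 5 = 26.
This cut is saturated, so no flow can exceed 26.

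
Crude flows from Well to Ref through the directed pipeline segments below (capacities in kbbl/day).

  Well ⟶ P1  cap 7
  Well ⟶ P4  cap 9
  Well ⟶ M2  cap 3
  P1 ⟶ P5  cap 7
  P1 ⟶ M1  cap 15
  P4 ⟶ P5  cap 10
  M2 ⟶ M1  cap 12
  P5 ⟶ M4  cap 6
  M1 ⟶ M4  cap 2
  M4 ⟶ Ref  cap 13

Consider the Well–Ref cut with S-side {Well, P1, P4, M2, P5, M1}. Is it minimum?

Yes — it is a minimum cut (capacity 8).

Given cut capacity: 6 + 2 = 8.
Augment Well→P1→P5→M4→Ref: bottleneck 6, flow now 6.
Augment Well→P1→M1→M4→Ref: bottleneck 1, flow now 7.
Augment Well→M2→M1→M4→Ref: bottleneck 1, flow now 8.
No augmenting path remains; maximum flow = 8.
Cut capacity 8 equals the max flow, so it is a minimum cut.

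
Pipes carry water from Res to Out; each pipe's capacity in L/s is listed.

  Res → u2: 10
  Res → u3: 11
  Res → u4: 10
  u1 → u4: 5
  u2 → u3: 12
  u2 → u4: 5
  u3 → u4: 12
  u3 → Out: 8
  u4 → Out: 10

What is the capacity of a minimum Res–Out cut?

Augment Res→u3→Out: bottleneck 8, flow now 8.
Augment Res→u4→Out: bottleneck 10, flow now 18.
No augmenting path remains; maximum flow = 18.
By max-flow min-cut, the minimum cut capacity equals the max flow.
In the residual graph, reachable from Res: {Res, u2, u3, u4}.
Min-cut edges: u3→Out (8), u4→Out (10); capacity 8 + 10 = 18.

18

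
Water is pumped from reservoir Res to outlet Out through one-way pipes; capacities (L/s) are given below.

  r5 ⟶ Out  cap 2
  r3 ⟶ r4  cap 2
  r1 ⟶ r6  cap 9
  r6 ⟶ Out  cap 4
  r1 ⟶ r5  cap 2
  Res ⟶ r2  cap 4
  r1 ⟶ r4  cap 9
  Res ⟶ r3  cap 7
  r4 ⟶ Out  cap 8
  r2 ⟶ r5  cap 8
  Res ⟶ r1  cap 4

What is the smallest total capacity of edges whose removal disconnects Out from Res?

Augment Res→r1→r4→Out: bottleneck 4, flow now 4.
Augment Res→r2→r5→Out: bottleneck 2, flow now 6.
Augment Res→r3→r4→Out: bottleneck 2, flow now 8.
No augmenting path remains; maximum flow = 8.
By max-flow min-cut, the minimum cut capacity equals the max flow.
In the residual graph, reachable from Res: {Res, r2, r3, r5}.
Min-cut edges: Res→r1 (4), r3→r4 (2), r5→Out (2); capacity 4 + 2 + 2 = 8.

8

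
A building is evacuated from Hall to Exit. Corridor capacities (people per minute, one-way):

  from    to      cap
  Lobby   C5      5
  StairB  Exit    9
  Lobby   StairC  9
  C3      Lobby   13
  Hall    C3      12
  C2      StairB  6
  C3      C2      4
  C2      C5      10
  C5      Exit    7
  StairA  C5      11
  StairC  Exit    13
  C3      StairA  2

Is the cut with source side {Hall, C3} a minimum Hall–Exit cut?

No — its capacity is 19, but the minimum cut has capacity 12.

Given cut capacity: 4 + 2 + 13 = 19.
Augment Hall→C3→C2→StairB→Exit: bottleneck 4, flow now 4.
Augment Hall→C3→StairA→C5→Exit: bottleneck 2, flow now 6.
Augment Hall→C3→Lobby→StairC→Exit: bottleneck 6, flow now 12.
No augmenting path remains; maximum flow = 12.
In the residual graph, reachable from Hall: {Hall}.
Min-cut edges: Hall→C3 (12); capacity 12 = 12.
Cut capacity 19 exceeds the max flow 12, so it is not minimum.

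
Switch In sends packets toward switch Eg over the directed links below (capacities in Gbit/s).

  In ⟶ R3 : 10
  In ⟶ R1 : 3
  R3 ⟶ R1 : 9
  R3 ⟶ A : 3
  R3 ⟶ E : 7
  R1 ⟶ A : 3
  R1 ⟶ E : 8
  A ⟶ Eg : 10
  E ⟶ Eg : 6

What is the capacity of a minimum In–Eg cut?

Augment In→R3→A→Eg: bottleneck 3, flow now 3.
Augment In→R3→E→Eg: bottleneck 6, flow now 9.
Augment In→R1→A→Eg: bottleneck 3, flow now 12.
No augmenting path remains; maximum flow = 12.
By max-flow min-cut, the minimum cut capacity equals the max flow.
In the residual graph, reachable from In: {In, R3, R1, E}.
Min-cut edges: R3→A (3), R1→A (3), E→Eg (6); capacity 3 + 3 + 6 = 12.

12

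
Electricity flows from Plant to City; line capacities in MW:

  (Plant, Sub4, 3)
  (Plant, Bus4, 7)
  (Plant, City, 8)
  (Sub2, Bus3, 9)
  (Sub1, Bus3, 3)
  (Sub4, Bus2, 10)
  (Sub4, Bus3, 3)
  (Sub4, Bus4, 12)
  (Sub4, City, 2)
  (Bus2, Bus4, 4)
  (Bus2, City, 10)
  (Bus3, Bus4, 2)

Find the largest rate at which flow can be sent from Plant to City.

Augment Plant→City: bottleneck 8, flow now 8.
Augment Plant→Sub4→City: bottleneck 2, flow now 10.
Augment Plant→Sub4→Bus2→City: bottleneck 1, flow now 11.
No augmenting path remains; maximum flow = 11.
In the residual graph, reachable from Plant: {Plant, Bus4}.
Min-cut edges: Plant→Sub4 (3), Plant→City (8); capacity 3 + 8 = 11.
This cut is saturated, so no flow can exceed 11.

11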